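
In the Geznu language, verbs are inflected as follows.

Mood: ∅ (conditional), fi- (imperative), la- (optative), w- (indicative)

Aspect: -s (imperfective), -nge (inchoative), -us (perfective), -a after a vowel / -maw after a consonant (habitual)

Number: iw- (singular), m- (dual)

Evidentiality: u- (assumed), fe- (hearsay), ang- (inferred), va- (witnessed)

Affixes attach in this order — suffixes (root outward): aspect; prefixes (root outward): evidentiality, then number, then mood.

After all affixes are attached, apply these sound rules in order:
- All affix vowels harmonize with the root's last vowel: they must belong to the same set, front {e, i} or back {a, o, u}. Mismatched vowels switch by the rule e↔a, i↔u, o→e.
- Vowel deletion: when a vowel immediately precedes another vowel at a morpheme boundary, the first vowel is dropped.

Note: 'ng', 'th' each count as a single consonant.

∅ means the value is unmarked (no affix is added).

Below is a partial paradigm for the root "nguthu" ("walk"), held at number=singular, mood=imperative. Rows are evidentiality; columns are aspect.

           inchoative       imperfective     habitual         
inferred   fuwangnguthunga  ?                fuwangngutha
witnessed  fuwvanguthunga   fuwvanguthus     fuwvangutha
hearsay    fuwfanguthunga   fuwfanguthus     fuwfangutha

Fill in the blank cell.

Attach evidentiality inferred ang- → angnguthu.
Attach number singular iw- → iwangnguthu.
Attach aspect imperfective -s → iwangnguthus.
Attach mood imperative fi- → fiiwangnguthus.
Apply vowel harmony: fiiwangnguthus → fuuwangnguthus.
Apply vowel deletion: fuuwangnguthus → fuwangnguthus.

fuwangnguthus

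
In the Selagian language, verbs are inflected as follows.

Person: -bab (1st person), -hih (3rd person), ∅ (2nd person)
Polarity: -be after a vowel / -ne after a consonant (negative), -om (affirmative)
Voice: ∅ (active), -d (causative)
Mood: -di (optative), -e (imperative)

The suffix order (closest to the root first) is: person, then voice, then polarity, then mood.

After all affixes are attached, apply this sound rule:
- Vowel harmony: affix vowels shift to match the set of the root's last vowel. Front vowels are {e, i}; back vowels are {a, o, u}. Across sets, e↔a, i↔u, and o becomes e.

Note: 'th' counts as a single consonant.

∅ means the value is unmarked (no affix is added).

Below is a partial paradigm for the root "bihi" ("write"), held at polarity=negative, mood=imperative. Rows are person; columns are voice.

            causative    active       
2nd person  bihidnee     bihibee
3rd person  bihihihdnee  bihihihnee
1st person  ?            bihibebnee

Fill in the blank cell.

bihibebdnee

Attach person 1st person -bab → bihibab.
Attach voice causative -d → bihibabd.
Attach polarity negative -ne (after consonant 'd') → bihibabdne.
Attach mood imperative -e → bihibabdnee.
Apply vowel harmony: bihibabdnee → bihibebdnee.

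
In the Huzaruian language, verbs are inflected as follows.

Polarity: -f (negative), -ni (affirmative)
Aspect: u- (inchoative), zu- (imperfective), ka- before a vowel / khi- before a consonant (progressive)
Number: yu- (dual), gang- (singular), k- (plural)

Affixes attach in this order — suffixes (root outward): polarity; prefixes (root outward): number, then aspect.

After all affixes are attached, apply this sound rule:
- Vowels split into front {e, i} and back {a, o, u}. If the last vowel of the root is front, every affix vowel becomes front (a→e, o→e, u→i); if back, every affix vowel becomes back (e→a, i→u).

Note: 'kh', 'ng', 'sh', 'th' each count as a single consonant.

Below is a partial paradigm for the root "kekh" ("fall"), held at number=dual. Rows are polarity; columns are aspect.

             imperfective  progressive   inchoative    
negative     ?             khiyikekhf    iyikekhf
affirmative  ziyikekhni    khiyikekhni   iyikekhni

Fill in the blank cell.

Attach polarity negative -f → kekhf.
Attach number dual yu- → yukekhf.
Attach aspect imperfective zu- → zuyukekhf.
Apply vowel harmony: zuyukekhf → ziyikekhf.

ziyikekhf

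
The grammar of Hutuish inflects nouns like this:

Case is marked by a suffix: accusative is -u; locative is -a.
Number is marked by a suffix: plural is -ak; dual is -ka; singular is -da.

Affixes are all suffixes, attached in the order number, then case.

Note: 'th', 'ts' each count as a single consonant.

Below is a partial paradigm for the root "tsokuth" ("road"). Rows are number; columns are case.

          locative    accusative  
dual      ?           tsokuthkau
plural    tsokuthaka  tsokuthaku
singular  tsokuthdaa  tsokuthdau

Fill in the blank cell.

Attach number dual -ka → tsokuthka.
Attach case locative -a → tsokuthkaa.

tsokuthkaa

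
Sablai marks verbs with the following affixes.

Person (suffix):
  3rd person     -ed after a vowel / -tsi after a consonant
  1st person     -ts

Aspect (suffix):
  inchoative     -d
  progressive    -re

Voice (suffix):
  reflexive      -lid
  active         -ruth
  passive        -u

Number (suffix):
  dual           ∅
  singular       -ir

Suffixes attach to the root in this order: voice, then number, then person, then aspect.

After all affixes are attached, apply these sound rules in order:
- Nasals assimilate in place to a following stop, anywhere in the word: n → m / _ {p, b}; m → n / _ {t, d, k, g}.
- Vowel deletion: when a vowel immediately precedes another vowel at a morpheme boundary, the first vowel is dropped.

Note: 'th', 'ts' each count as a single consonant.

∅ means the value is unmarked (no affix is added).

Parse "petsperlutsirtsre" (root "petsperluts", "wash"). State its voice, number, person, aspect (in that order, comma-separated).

passive, singular, 1st person, progressive

Segment: petsperluts-u-ir-ts-re.
voice: -u → passive.
number: -ir → singular.
person: -ts → 1st person.
aspect: -re → progressive.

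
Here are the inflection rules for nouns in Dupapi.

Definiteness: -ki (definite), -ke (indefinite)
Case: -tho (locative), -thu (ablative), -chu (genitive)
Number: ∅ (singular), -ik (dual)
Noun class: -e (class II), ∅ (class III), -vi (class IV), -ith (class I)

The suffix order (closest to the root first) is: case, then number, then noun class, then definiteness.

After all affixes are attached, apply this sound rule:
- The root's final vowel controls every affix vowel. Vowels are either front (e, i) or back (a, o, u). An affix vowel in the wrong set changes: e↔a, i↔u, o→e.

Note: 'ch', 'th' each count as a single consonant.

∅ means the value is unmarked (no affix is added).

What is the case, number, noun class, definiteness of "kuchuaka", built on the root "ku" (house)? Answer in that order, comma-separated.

genitive, singular, class II, indefinite

Segment: ku-chu-e-ke.
case: -chu → genitive.
number: ∅ → singular.
noun class: -e → class II.
definiteness: -ke → indefinite.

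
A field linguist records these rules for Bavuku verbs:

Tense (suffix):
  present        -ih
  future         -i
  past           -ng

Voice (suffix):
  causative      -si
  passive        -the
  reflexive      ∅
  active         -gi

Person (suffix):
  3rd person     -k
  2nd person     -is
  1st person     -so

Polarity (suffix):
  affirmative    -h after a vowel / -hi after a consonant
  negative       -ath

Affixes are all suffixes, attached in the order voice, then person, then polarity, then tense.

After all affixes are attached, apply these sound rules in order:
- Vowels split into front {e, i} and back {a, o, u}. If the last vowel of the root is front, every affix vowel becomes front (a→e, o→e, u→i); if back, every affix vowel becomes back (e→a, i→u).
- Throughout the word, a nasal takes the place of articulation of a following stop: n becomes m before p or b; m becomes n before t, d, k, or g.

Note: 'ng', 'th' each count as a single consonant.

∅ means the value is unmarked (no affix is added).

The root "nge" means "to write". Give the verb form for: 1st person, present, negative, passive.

Attach voice passive -the → ngethe.
Attach person 1st person -so → ngetheso.
Attach polarity negative -ath → ngethesoath.
Attach tense present -ih → ngethesoathih.
Apply vowel harmony: ngethesoathih → ngetheseethih.
Nasal assimilation: no change.

ngetheseethih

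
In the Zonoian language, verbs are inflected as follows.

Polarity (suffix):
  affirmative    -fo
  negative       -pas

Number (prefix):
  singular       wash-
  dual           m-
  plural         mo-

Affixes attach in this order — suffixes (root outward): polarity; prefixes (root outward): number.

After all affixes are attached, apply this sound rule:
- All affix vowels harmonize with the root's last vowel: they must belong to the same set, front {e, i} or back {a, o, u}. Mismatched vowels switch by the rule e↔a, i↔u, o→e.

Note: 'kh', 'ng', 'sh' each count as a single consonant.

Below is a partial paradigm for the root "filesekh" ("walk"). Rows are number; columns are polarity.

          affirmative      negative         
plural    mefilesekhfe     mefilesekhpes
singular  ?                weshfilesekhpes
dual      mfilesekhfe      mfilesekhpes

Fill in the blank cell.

Attach number singular wash- → washfilesekh.
Attach polarity affirmative -fo → washfilesekhfo.
Apply vowel harmony: washfilesekhfo → weshfilesekhfe.

weshfilesekhfe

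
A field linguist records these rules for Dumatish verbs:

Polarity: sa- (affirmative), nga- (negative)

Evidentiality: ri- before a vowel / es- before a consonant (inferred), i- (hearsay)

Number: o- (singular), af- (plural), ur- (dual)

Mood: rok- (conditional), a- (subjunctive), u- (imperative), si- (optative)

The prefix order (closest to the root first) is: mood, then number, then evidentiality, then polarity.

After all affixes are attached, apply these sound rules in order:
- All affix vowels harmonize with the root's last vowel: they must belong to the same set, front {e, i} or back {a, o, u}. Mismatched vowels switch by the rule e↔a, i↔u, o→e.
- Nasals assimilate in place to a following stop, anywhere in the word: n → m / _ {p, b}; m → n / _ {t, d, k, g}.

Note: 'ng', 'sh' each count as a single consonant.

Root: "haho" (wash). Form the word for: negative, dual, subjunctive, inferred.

Attach mood subjunctive a- → ahaho.
Attach number dual ur- → urahaho.
Attach evidentiality inferred ri- (before vowel 'u') → riurahaho.
Attach polarity negative nga- → ngariurahaho.
Apply vowel harmony: ngariurahaho → ngaruurahaho.
Nasal assimilation: no change.

ngaruurahaho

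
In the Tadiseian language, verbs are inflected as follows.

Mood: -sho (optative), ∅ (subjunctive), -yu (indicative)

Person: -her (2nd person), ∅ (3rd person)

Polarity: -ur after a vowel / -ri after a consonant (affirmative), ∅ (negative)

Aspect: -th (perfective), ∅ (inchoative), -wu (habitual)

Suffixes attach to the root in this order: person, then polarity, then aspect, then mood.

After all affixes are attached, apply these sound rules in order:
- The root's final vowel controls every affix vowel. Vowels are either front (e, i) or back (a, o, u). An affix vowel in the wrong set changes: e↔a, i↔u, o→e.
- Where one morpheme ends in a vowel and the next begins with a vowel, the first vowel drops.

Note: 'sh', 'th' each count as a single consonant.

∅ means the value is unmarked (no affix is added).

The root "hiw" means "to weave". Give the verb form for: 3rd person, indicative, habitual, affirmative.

hiwriwiyi

person = 3rd person: zero marking, form stays hiw.
Attach polarity affirmative -ri (after consonant 'w') → hiwri.
Attach aspect habitual -wu → hiwriwu.
Attach mood indicative -yu → hiwriwuyu.
Apply vowel harmony: hiwriwuyu → hiwriwiyi.
Vowel deletion: no change.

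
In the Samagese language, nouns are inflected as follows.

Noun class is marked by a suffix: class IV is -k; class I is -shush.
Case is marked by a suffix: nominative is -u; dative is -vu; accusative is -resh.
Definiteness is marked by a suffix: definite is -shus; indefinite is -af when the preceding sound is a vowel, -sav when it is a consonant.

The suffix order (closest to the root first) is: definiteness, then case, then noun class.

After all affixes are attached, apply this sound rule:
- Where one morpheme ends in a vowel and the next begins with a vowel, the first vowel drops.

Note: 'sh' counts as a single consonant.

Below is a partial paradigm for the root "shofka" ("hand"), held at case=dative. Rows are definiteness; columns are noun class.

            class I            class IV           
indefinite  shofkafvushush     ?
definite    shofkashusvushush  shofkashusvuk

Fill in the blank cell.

Attach definiteness indefinite -af (after vowel 'a') → shofkaaf.
Attach case dative -vu → shofkaafvu.
Attach noun class class IV -k → shofkaafvuk.
Apply vowel deletion: shofkaafvuk → shofkafvuk.

shofkafvuk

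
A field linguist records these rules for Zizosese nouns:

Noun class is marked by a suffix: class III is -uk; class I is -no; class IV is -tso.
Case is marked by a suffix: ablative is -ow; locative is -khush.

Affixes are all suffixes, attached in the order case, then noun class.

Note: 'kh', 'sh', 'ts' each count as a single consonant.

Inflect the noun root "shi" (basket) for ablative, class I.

Attach case ablative -ow → shiow.
Attach noun class class I -no → shiowno.

shiowno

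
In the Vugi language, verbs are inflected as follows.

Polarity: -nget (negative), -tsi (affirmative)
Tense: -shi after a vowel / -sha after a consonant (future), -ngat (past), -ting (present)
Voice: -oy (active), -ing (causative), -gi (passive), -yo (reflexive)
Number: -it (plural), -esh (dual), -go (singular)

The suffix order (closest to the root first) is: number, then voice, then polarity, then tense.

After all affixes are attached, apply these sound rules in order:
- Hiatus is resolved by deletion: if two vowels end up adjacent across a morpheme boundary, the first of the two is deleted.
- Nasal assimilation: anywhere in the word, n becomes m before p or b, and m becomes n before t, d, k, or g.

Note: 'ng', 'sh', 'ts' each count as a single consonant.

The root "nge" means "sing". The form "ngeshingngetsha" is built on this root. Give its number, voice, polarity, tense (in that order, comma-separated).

Segment: nge-esh-ing-nget-sha.
number: -esh → dual.
voice: -ing → causative.
polarity: -nget → negative.
tense: -shi/sha → future.

dual, causative, negative, future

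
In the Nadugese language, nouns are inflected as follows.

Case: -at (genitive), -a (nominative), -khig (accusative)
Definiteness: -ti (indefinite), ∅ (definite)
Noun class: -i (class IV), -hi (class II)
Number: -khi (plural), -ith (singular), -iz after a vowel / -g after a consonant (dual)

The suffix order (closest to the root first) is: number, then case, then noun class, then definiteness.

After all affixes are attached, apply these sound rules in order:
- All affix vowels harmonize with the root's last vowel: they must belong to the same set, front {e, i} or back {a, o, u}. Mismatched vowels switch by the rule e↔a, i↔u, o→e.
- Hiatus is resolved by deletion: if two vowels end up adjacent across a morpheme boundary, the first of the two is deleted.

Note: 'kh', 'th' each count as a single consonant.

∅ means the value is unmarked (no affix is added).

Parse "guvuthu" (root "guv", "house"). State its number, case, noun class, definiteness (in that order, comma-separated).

singular, nominative, class IV, definite

Segment: guv-ith-a-i.
number: -ith → singular.
case: -a → nominative.
noun class: -i → class IV.
definiteness: ∅ → definite.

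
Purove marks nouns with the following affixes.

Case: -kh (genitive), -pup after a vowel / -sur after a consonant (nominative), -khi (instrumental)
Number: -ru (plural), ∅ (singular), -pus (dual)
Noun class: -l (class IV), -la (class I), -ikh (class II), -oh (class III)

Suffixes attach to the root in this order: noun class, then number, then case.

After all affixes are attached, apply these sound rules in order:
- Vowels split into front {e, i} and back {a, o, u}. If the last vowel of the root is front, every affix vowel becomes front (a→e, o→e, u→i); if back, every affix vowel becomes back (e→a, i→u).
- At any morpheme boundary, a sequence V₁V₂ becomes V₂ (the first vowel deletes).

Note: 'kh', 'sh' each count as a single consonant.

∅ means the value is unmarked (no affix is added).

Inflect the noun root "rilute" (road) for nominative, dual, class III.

rilutehpissir

Attach noun class class III -oh → riluteoh.
Attach number dual -pus → riluteohpus.
Attach case nominative -sur (after consonant 's') → riluteohpussur.
Apply vowel harmony: riluteohpussur → riluteehpissir.
Apply vowel deletion: riluteehpissir → rilutehpissir.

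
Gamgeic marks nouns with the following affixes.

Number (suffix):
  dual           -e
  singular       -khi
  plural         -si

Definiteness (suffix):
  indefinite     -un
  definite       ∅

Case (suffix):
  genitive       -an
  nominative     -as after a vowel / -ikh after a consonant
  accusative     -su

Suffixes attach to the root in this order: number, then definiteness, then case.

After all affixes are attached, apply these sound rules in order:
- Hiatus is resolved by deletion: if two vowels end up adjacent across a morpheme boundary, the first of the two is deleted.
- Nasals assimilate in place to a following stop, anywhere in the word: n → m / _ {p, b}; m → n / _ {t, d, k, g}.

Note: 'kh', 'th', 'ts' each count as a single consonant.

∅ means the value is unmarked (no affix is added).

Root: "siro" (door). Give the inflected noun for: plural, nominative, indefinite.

Attach number plural -si → sirosi.
Attach definiteness indefinite -un → sirosiun.
Attach case nominative -ikh (after consonant 'n') → sirosiunikh.
Apply vowel deletion: sirosiunikh → sirosunikh.
Nasal assimilation: no change.

sirosunikh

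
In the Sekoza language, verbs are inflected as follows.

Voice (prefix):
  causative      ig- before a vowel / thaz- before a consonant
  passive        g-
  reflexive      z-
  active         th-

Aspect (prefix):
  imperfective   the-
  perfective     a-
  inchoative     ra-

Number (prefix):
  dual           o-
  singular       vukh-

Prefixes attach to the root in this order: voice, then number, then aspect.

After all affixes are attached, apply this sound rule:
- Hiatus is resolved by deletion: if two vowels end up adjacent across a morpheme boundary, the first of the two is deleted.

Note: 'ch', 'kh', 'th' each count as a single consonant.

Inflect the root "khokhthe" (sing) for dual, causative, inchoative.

Attach voice causative thaz- (before consonant 'kh') → thazkhokhthe.
Attach number dual o- → othazkhokhthe.
Attach aspect inchoative ra- → raothazkhokhthe.
Apply vowel deletion: raothazkhokhthe → rothazkhokhthe.

rothazkhokhthe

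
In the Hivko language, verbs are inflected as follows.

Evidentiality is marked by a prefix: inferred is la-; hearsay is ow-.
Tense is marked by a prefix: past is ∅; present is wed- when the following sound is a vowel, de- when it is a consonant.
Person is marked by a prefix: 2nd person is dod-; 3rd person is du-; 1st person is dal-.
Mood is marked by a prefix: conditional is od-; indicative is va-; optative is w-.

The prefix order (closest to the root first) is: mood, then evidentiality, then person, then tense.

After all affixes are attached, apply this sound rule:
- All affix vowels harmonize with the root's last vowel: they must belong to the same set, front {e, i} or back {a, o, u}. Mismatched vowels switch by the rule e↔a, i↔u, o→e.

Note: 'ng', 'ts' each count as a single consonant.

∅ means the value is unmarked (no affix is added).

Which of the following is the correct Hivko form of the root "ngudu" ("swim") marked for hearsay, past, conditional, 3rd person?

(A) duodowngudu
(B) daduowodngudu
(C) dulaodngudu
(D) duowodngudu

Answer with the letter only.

D

Attach mood conditional od- → odngudu.
Attach evidentiality hearsay ow- → owodngudu.
Attach person 3rd person du- → duowodngudu.
tense = past: zero marking, form stays duowodngudu.
Vowel harmony: no change.
So the correct form is duowodngudu, option (D).
(C) dulaodngudu is wrong: it uses inferred instead of hearsay for evidentiality.
(B) daduowodngudu is wrong: it uses present instead of past for tense.
(A) duodowngudu is wrong: it has the affixes in the wrong order.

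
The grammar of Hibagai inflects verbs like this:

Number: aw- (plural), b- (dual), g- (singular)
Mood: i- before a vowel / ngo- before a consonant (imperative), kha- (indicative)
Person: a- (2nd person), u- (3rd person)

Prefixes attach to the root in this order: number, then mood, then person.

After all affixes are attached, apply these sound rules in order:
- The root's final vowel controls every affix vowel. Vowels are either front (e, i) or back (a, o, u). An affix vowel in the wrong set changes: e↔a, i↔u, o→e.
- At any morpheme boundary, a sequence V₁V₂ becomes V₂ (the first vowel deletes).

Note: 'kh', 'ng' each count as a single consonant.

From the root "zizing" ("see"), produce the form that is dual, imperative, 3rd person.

Attach number dual b- → bzizing.
Attach mood imperative ngo- (before consonant 'b') → ngobzizing.
Attach person 3rd person u- → ungobzizing.
Apply vowel harmony: ungobzizing → ingebzizing.
Vowel deletion: no change.

ingebzizing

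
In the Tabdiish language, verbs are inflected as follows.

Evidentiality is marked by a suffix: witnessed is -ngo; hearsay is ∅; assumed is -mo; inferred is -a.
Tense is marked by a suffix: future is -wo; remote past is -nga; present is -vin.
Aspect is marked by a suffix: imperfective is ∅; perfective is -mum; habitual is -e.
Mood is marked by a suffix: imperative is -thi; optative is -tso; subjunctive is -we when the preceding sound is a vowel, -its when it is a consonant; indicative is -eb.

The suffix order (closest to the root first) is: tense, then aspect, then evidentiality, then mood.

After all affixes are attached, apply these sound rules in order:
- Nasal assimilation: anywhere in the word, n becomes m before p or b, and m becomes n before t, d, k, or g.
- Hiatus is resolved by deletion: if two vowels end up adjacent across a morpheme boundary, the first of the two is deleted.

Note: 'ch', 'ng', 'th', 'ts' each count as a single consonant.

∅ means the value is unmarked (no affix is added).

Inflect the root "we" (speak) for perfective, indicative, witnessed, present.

wevinmumngeb

Attach tense present -vin → wevin.
Attach aspect perfective -mum → wevinmum.
Attach evidentiality witnessed -ngo → wevinmumngo.
Attach mood indicative -eb → wevinmumngoeb.
Nasal assimilation: no change.
Apply vowel deletion: wevinmumngoeb → wevinmumngeb.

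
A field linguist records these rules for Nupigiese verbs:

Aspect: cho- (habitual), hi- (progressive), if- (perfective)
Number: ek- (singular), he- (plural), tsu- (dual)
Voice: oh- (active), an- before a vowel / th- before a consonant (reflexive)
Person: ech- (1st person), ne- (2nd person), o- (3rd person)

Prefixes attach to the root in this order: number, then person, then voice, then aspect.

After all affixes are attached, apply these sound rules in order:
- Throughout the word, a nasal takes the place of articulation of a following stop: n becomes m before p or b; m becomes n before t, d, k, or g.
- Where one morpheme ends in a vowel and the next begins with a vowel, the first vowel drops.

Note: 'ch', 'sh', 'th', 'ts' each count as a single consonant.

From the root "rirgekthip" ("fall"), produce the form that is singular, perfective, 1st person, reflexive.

ifanechekrirgekthip

Attach number singular ek- → ekrirgekthip.
Attach person 1st person ech- → echekrirgekthip.
Attach voice reflexive an- (before vowel 'e') → anechekrirgekthip.
Attach aspect perfective if- → ifanechekrirgekthip.
Nasal assimilation: no change.
Vowel deletion: no change.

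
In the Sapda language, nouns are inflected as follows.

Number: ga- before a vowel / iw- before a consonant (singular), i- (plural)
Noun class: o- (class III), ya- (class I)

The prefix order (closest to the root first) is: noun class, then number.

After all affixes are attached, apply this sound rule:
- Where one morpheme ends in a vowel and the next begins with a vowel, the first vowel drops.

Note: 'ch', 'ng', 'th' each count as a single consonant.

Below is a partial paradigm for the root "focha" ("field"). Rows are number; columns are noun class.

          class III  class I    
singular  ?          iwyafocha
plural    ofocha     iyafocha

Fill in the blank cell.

gofocha

Attach noun class class III o- → ofocha.
Attach number singular ga- (before vowel 'o') → gaofocha.
Apply vowel deletion: gaofocha → gofocha.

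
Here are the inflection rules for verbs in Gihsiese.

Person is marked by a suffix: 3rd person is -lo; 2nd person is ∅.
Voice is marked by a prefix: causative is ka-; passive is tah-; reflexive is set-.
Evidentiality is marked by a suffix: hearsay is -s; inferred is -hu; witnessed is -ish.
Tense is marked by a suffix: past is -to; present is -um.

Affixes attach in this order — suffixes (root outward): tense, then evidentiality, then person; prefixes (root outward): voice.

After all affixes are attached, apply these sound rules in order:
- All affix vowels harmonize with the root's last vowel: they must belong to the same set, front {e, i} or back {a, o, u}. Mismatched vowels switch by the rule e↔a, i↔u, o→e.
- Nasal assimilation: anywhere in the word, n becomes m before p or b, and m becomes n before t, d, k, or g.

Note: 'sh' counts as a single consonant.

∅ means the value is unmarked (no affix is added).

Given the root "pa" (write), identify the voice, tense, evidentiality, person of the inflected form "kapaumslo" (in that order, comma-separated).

Segment: ka-pa-um-s-lo.
voice: ka- → causative.
tense: -um → present.
evidentiality: -s → hearsay.
person: -lo → 3rd person.

causative, present, hearsay, 3rd person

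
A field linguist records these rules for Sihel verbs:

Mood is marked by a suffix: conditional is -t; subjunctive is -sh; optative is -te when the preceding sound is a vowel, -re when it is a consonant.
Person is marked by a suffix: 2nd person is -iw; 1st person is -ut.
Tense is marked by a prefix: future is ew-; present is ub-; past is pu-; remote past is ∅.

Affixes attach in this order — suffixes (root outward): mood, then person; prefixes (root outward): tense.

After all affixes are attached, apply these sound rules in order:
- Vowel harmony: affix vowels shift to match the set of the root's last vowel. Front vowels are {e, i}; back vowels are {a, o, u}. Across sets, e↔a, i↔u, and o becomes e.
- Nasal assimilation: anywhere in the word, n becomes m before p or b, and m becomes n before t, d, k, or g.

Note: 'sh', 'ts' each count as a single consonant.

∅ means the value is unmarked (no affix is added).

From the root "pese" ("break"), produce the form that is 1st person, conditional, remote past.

Attach mood conditional -t → peset.
tense = remote past: zero marking, form stays peset.
Attach person 1st person -ut → pesetut.
Apply vowel harmony: pesetut → pesetit.
Nasal assimilation: no change.

pesetit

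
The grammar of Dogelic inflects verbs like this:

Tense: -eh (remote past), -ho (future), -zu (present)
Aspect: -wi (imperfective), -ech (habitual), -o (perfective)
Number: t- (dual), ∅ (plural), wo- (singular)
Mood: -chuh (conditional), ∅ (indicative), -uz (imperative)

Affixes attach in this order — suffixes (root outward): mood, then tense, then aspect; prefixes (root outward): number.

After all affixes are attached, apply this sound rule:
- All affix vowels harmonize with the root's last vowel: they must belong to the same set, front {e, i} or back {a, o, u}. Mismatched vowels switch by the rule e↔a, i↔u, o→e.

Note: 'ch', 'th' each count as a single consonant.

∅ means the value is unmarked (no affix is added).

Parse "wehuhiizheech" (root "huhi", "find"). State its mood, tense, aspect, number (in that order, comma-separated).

imperative, future, habitual, singular

Segment: wo-huhi-uz-ho-ech.
mood: -uz → imperative.
tense: -ho → future.
aspect: -ech → habitual.
number: wo- → singular.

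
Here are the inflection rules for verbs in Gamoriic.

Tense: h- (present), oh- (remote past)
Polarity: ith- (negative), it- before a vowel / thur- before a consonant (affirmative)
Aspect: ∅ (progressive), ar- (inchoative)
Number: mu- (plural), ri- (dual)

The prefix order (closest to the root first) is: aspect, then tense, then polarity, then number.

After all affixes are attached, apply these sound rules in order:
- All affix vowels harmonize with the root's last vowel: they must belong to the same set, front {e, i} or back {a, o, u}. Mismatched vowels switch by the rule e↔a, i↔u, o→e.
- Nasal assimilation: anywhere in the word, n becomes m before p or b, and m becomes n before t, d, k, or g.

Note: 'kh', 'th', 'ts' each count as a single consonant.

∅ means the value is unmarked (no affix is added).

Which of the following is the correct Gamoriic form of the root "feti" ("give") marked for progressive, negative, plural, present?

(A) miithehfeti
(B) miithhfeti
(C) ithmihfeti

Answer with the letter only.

B

aspect = progressive: zero marking, form stays feti.
Attach tense present h- → hfeti.
Attach polarity negative ith- → ithhfeti.
Attach number plural mu- → muithhfeti.
Apply vowel harmony: muithhfeti → miithhfeti.
Nasal assimilation: no change.
So the correct form is miithhfeti, option (B).
(C) ithmihfeti is wrong: it has the affixes in the wrong order.
(A) miithehfeti is wrong: it uses remote past instead of present for tense.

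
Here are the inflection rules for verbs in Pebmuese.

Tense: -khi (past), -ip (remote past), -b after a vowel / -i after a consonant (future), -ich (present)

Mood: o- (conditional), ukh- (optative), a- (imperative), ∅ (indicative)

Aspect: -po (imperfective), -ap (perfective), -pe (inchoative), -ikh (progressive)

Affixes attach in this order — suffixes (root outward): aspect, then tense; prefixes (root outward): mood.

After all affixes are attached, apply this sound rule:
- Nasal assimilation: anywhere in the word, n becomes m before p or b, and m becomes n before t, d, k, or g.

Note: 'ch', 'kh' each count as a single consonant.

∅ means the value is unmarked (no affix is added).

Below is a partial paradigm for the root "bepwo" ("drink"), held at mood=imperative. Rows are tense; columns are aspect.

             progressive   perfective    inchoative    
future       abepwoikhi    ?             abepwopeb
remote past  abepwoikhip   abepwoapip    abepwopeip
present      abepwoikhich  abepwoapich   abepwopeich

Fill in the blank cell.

Attach mood imperative a- → abepwo.
Attach aspect perfective -ap → abepwoap.
Attach tense future -i (after consonant 'p') → abepwoapi.
Nasal assimilation: no change.

abepwoapi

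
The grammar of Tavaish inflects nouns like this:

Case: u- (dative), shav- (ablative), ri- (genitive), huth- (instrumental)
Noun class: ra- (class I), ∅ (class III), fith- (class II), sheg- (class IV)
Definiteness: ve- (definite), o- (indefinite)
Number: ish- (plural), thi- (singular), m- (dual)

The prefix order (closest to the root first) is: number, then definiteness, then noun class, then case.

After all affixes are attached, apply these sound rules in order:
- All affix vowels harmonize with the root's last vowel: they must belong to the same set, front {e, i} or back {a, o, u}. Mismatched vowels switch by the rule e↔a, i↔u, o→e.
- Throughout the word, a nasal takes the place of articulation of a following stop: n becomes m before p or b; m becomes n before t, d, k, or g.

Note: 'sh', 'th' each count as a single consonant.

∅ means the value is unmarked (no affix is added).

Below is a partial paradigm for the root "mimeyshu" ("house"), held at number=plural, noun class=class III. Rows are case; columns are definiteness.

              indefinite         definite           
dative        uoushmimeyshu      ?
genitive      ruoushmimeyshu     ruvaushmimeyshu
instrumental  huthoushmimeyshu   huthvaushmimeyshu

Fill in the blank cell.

Attach number plural ish- → ishmimeyshu.
Attach definiteness definite ve- → veishmimeyshu.
noun class = class III: zero marking, form stays veishmimeyshu.
Attach case dative u- → uveishmimeyshu.
Apply vowel harmony: uveishmimeyshu → uvaushmimeyshu.
Nasal assimilation: no change.

uvaushmimeyshu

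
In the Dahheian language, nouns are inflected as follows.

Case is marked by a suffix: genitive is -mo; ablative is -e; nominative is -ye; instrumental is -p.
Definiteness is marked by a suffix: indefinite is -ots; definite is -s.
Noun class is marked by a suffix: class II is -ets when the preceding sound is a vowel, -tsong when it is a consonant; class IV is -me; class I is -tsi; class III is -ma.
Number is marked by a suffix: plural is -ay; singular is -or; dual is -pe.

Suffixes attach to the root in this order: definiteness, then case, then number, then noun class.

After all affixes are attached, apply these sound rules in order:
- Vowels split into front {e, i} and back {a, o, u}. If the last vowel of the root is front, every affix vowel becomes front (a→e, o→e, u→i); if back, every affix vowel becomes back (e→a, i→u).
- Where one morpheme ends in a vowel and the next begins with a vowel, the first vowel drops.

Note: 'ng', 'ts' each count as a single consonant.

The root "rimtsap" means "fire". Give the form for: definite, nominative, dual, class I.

Attach definiteness definite -s → rimtsaps.
Attach case nominative -ye → rimtsapsye.
Attach number dual -pe → rimtsapsyepe.
Attach noun class class I -tsi → rimtsapsyepetsi.
Apply vowel harmony: rimtsapsyepetsi → rimtsapsyapatsu.
Vowel deletion: no change.

rimtsapsyapatsu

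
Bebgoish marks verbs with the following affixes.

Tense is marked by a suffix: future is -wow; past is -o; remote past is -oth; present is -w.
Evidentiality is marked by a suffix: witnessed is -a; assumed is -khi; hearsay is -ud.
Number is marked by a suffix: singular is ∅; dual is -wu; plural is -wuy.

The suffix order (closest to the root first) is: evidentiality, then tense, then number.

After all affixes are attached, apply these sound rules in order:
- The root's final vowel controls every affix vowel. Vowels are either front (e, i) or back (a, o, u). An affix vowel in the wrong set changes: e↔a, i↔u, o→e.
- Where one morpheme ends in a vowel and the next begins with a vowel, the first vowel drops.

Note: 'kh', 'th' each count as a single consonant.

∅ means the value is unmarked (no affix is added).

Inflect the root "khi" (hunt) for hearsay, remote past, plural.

Attach evidentiality hearsay -ud → khiud.
Attach tense remote past -oth → khiudoth.
Attach number plural -wuy → khiudothwuy.
Apply vowel harmony: khiudothwuy → khiidethwiy.
Apply vowel deletion: khiidethwiy → khidethwiy.

khidethwiy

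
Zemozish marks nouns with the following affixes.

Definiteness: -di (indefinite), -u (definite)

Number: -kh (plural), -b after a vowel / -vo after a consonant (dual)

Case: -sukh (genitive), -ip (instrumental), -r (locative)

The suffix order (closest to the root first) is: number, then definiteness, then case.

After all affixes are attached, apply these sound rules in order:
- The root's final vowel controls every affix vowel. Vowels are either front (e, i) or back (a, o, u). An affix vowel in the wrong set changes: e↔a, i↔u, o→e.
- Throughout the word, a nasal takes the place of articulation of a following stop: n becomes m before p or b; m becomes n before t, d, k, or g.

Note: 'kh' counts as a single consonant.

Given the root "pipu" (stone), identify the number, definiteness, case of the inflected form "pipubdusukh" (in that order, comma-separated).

Segment: pipu-b-di-sukh.
number: -b/vo → dual.
definiteness: -di → indefinite.
case: -sukh → genitive.

dual, indefinite, genitive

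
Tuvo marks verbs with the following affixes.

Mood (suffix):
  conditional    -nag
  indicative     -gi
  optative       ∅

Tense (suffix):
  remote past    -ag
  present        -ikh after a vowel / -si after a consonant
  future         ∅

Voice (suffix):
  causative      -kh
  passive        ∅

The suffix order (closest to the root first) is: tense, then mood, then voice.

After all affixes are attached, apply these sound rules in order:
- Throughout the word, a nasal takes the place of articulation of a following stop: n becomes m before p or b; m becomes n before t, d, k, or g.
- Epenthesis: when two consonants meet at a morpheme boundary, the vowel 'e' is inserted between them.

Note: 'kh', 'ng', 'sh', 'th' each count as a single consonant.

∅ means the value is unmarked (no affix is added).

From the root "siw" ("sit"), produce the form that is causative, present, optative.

Attach tense present -si (after consonant 'w') → siwsi.
mood = optative: zero marking, form stays siwsi.
Attach voice causative -kh → siwsikh.
Nasal assimilation: no change.
Apply epenthesis: siwsikh → siwesikh.

siwesikh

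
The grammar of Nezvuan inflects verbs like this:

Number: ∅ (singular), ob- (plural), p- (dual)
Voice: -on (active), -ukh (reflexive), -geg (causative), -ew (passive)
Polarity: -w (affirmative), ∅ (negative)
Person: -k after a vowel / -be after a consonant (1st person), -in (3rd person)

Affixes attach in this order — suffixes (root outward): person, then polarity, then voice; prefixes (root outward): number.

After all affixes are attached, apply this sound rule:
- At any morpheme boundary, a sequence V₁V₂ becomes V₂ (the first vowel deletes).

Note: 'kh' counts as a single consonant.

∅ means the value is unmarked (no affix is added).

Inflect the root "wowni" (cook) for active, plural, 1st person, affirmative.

obwownikwon

Attach person 1st person -k (after vowel 'i') → wownik.
Attach number plural ob- → obwownik.
Attach polarity affirmative -w → obwownikw.
Attach voice active -on → obwownikwon.
Vowel deletion: no change.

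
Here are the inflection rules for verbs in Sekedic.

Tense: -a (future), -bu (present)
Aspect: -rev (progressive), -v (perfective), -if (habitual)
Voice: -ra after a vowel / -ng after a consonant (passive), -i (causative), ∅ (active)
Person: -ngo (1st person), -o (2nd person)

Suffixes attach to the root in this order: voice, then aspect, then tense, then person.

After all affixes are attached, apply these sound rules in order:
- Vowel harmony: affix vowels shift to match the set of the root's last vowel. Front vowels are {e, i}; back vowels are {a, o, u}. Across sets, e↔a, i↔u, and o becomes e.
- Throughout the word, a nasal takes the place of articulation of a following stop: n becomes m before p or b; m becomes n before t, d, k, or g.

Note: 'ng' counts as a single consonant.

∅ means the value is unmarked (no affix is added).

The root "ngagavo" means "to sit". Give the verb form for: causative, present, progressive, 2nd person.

ngagavouravbuo

Attach voice causative -i → ngagavoi.
Attach aspect progressive -rev → ngagavoirev.
Attach tense present -bu → ngagavoirevbu.
Attach person 2nd person -o → ngagavoirevbuo.
Apply vowel harmony: ngagavoirevbuo → ngagavouravbuo.
Nasal assimilation: no change.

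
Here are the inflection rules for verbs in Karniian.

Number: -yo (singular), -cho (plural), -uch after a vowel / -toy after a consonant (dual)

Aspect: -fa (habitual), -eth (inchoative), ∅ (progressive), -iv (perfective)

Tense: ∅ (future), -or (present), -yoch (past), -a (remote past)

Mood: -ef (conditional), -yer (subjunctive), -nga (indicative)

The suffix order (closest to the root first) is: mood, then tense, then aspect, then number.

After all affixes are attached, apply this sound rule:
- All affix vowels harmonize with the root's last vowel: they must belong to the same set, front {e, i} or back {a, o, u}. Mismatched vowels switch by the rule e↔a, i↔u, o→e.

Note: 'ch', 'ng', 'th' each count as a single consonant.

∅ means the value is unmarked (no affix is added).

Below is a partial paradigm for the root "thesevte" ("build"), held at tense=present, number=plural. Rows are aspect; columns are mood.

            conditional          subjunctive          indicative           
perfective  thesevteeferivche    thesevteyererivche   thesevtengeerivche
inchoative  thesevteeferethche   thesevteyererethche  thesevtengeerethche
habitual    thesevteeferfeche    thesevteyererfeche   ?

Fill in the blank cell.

Attach mood indicative -nga → thesevtenga.
Attach tense present -or → thesevtengaor.
Attach aspect habitual -fa → thesevtengaorfa.
Attach number plural -cho → thesevtengaorfacho.
Apply vowel harmony: thesevtengaorfacho → thesevtengeerfeche.

thesevtengeerfeche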